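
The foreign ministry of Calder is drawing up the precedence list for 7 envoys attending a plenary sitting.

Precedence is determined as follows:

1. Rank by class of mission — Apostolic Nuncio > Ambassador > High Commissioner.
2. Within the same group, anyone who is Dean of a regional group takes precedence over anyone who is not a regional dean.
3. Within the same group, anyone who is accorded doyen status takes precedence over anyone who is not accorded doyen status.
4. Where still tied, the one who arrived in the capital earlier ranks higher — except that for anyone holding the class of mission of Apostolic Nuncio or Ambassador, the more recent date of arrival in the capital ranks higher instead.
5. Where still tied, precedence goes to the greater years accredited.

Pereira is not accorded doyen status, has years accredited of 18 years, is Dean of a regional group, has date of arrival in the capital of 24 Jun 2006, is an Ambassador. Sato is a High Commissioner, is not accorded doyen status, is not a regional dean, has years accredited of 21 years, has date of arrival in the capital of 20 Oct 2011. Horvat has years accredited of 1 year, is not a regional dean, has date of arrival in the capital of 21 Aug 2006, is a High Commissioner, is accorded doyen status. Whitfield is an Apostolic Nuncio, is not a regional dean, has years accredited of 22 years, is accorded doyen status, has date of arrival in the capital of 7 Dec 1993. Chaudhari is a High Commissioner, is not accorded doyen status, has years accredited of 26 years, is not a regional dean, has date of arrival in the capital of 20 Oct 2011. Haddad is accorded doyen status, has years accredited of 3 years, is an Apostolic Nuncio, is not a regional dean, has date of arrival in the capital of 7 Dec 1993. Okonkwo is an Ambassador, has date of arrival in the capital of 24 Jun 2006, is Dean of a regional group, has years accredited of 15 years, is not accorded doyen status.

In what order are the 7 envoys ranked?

By class of mission: Whitfield and Haddad (Apostolic Nuncio); then Pereira and Okonkwo (Ambassador); then Horvat, Chaudhari and Sato (High Commissioner).
Whitfield and Haddad are each not a regional dean, so the next rule applies.
Whitfield and Haddad are each accorded doyen status, so the next rule applies.
Whitfield and Haddad both have date of arrival in the capital 7 Dec 1993, so the next rule applies.
Among Whitfield and Haddad, by years accredited (higher first): Whitfield (22 years) before Haddad (3 years).
Pereira and Okonkwo are each Dean of a regional group, so the next rule applies.
Pereira and Okonkwo are each not accorded doyen status, so the next rule applies.
Pereira and Okonkwo both have date of arrival in the capital 24 Jun 2006, so the next rule applies.
Among Pereira and Okonkwo, by years accredited (higher first): Pereira (18 years) before Okonkwo (15 years).
Horvat, Chaudhari and Sato are each not a regional dean, so the next rule applies.
Among Horvat, Chaudhari and Sato, accorded doyen status before not accorded doyen status: Horvat (accorded doyen status) before Chaudhari and Sato (not accorded doyen status).
Chaudhari and Sato both have date of arrival in the capital 20 Oct 2011, so the next rule applies.
Among Chaudhari and Sato, by years accredited (higher first): Chaudhari (26 years) before Sato (21 years).
Full order: Whitfield, Haddad, Pereira, Okonkwo, Horvat, Chaudhari, Sato.

Whitfield, Haddad, Pereira, Okonkwo, Horvat, Chaudhari, Sato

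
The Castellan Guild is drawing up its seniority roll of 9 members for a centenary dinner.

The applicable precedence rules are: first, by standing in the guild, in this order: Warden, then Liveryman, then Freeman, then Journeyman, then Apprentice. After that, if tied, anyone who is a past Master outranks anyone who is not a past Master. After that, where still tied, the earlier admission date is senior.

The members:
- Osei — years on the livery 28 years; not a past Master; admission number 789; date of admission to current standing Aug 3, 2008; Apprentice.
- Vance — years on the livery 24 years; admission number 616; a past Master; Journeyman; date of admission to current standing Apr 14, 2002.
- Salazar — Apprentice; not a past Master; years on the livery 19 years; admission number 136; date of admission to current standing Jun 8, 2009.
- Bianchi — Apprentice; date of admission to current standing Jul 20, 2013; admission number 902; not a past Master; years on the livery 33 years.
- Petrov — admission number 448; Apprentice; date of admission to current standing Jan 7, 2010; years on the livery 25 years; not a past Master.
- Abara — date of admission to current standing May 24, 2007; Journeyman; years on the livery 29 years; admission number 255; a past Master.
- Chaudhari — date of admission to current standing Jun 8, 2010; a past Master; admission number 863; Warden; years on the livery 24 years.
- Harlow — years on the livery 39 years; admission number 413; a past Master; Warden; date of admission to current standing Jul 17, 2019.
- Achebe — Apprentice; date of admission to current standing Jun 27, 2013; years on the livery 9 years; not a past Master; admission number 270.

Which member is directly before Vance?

Harlow

By standing in the guild: Chaudhari and Harlow (Warden); then Vance and Abara (Journeyman); then Osei, Salazar, Petrov, Achebe and Bianchi (Apprentice).
Chaudhari and Harlow are each a past Master, so the next rule applies.
Among Chaudhari and Harlow, by date of admission to current standing (earlier first): Chaudhari (Jun 8, 2010) before Harlow (Jul 17, 2019).
Vance and Abara are each a past Master, so the next rule applies.
Among Vance and Abara, by date of admission to current standing (earlier first): Vance (Apr 14, 2002) before Abara (May 24, 2007).
Osei, Salazar, Petrov, Achebe and Bianchi are each not a past Master, so the next rule applies.
Among Osei, Salazar, Petrov, Achebe and Bianchi, by date of admission to current standing (earlier first): Osei (Aug 3, 2008) before Salazar (Jun 8, 2009) before Petrov (Jan 7, 2010) before Achebe (Jun 27, 2013) before Bianchi (Jul 20, 2013).
Order: Chaudhari, Harlow, Vance, Abara, Osei, Salazar, Petrov, Achebe, Bianchi.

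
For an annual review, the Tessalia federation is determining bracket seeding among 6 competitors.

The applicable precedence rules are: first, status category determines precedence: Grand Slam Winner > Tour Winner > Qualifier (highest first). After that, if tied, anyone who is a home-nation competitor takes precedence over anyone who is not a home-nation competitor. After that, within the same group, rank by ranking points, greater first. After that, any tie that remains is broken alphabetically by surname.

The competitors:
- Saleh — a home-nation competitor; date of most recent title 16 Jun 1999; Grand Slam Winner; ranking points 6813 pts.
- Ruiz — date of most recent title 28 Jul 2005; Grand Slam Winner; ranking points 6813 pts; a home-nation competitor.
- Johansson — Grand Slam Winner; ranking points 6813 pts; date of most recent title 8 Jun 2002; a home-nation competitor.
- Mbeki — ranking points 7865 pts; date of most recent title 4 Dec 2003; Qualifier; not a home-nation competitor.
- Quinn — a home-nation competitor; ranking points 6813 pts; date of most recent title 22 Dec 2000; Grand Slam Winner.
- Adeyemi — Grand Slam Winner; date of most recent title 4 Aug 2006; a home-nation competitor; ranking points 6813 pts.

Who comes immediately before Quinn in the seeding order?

By status category: Adeyemi, Johansson, Quinn, Ruiz and Saleh (Grand Slam Winner); then Mbeki (Qualifier).
Adeyemi, Johansson, Quinn, Ruiz and Saleh are each a home-nation competitor, so the next rule applies.
Adeyemi, Johansson, Quinn, Ruiz and Saleh all have ranking points 6813 pts, so the next rule applies.
Among Adeyemi, Johansson, Quinn, Ruiz and Saleh, alphabetically by surname: Adeyemi before Johansson before Quinn before Ruiz before Saleh.
Order: Adeyemi, Johansson, Quinn, Ruiz, Saleh, Mbeki.

Johansson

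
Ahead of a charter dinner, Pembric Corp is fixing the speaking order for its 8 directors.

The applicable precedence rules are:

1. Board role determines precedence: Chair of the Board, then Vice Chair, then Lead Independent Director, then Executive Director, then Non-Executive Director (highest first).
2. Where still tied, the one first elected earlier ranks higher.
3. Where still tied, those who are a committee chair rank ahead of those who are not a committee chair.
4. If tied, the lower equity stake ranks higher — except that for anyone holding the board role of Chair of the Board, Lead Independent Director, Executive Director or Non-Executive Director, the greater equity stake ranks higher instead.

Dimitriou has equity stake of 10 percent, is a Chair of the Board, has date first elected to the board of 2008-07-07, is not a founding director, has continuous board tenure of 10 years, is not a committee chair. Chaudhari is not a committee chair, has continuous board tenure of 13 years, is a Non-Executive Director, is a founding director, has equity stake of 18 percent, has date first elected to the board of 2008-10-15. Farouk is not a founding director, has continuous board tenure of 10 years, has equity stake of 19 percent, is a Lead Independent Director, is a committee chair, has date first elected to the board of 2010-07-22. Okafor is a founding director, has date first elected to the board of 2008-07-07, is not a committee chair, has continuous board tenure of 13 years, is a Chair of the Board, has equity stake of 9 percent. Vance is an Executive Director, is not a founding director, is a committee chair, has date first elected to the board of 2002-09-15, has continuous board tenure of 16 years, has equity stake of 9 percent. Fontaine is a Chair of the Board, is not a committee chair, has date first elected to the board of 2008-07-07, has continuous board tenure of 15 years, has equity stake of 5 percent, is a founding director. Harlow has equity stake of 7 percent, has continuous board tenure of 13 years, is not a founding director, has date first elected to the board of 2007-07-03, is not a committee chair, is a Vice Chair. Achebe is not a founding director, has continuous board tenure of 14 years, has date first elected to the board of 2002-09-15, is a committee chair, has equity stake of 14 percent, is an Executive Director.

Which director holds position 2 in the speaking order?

By board role: Dimitriou, Okafor and Fontaine (Chair of the Board); then Harlow (Vice Chair); then Farouk (Lead Independent Director); then Achebe and Vance (Executive Director); then Chaudhari (Non-Executive Director).
Dimitriou, Okafor and Fontaine all have date first elected to the board 2008-07-07, so the next rule applies.
Dimitriou, Okafor and Fontaine are each not a committee chair, so the next rule applies.
Among Dimitriou, Okafor and Fontaine, by equity stake (higher first) (reversed rule for this group): Dimitriou (10 percent) before Okafor (9 percent) before Fontaine (5 percent).
Achebe and Vance both have date first elected to the board 2002-09-15, so the next rule applies.
Achebe and Vance are each a committee chair, so the next rule applies.
Among Achebe and Vance, by equity stake (higher first) (reversed rule for this group): Achebe (14 percent) before Vance (9 percent).
Order: Dimitriou, Okafor, Fontaine, Harlow, Farouk, Achebe, Vance, Chaudhari.

Okafor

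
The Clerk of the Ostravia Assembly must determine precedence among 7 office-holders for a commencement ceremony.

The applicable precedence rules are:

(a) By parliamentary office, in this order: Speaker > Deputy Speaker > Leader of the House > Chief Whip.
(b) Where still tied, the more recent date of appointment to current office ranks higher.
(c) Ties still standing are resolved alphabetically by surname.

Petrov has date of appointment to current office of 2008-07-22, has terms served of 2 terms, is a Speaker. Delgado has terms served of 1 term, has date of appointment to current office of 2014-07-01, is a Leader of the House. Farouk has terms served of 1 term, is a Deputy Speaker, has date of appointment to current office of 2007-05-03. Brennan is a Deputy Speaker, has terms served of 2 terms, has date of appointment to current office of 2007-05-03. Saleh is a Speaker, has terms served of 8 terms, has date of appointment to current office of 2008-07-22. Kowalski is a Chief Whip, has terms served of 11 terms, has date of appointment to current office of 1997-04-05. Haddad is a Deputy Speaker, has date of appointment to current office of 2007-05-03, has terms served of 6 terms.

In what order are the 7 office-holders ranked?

By parliamentary office: Petrov and Saleh (Speaker); then Brennan, Farouk and Haddad (Deputy Speaker); then Delgado (Leader of the House); then Kowalski (Chief Whip).
Petrov and Saleh both have date of appointment to current office 2008-07-22, so the next rule applies.
Among Petrov and Saleh, alphabetically by surname: Petrov before Saleh.
Brennan, Farouk and Haddad all have date of appointment to current office 2007-05-03, so the next rule applies.
Among Brennan, Farouk and Haddad, alphabetically by surname: Brennan before Farouk before Haddad.
Full order: Petrov, Saleh, Brennan, Farouk, Haddad, Delgado, Kowalski.

Petrov, Saleh, Brennan, Farouk, Haddad, Delgado, Kowalski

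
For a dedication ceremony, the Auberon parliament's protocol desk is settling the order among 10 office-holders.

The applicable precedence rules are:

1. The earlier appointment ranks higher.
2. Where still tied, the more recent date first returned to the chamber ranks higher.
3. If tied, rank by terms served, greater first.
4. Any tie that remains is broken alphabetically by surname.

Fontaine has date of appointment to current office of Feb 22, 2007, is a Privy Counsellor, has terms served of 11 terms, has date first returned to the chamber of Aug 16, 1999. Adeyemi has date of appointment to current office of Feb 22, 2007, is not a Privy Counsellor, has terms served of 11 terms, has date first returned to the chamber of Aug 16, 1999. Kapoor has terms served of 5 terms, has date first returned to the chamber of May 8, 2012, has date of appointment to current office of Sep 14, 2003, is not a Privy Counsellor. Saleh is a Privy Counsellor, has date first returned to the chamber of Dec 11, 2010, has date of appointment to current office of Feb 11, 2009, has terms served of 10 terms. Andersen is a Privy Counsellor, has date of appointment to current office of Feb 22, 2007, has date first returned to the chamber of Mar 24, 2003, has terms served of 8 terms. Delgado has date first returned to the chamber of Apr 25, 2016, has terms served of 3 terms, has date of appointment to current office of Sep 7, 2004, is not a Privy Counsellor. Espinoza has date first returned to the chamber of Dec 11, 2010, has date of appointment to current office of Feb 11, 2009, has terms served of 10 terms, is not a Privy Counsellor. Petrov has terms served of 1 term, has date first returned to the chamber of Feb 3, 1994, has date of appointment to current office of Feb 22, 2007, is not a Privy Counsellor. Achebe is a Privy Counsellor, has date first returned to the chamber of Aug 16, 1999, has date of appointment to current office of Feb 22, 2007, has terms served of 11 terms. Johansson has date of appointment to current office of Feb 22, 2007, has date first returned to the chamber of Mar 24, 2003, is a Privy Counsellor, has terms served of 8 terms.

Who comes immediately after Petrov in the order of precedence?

By date of appointment to current office (earlier first): Kapoor (Sep 14, 2003); then Delgado (Sep 7, 2004); then Andersen, Johansson, Achebe, Adeyemi, Fontaine and Petrov (each Feb 22, 2007); then Espinoza and Saleh (both Feb 11, 2009).
Among Andersen, Johansson, Achebe, Adeyemi, Fontaine and Petrov, by date first returned to the chamber (later first): Andersen and Johansson (Mar 24, 2003) before Achebe, Adeyemi and Fontaine (Aug 16, 1999) before Petrov (Feb 3, 1994).
Andersen and Johansson both have terms served 8 terms, so the next rule applies.
Among Andersen and Johansson, alphabetically by surname: Andersen before Johansson.
Achebe, Adeyemi and Fontaine all have terms served 11 terms, so the next rule applies.
Among Achebe, Adeyemi and Fontaine, alphabetically by surname: Achebe before Adeyemi before Fontaine.
Espinoza and Saleh both have date first returned to the chamber Dec 11, 2010, so the next rule applies.
Espinoza and Saleh both have terms served 10 terms, so the next rule applies.
Among Espinoza and Saleh, alphabetically by surname: Espinoza before Saleh.
Order: Kapoor, Delgado, Andersen, Johansson, Achebe, Adeyemi, Fontaine, Petrov, Espinoza, Saleh.

Espinoza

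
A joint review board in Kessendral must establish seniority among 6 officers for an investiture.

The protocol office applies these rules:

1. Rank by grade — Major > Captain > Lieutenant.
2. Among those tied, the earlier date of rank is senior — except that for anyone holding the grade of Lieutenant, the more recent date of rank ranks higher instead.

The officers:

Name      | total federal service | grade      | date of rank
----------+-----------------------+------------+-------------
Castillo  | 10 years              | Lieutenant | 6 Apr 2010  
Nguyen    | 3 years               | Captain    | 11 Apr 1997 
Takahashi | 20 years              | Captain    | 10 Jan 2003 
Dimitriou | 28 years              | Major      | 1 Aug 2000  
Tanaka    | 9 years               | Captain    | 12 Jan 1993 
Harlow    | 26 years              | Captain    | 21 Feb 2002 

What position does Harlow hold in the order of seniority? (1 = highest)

4

By grade: Dimitriou (Major); then Tanaka, Nguyen, Harlow and Takahashi (Captain); then Castillo (Lieutenant).
Among Tanaka, Nguyen, Harlow and Takahashi, by date of rank (earlier first): Tanaka (12 Jan 1993) before Nguyen (11 Apr 1997) before Harlow (21 Feb 2002) before Takahashi (10 Jan 2003).
Order: Dimitriou, Tanaka, Nguyen, Harlow, Takahashi, Castillo. So position 4.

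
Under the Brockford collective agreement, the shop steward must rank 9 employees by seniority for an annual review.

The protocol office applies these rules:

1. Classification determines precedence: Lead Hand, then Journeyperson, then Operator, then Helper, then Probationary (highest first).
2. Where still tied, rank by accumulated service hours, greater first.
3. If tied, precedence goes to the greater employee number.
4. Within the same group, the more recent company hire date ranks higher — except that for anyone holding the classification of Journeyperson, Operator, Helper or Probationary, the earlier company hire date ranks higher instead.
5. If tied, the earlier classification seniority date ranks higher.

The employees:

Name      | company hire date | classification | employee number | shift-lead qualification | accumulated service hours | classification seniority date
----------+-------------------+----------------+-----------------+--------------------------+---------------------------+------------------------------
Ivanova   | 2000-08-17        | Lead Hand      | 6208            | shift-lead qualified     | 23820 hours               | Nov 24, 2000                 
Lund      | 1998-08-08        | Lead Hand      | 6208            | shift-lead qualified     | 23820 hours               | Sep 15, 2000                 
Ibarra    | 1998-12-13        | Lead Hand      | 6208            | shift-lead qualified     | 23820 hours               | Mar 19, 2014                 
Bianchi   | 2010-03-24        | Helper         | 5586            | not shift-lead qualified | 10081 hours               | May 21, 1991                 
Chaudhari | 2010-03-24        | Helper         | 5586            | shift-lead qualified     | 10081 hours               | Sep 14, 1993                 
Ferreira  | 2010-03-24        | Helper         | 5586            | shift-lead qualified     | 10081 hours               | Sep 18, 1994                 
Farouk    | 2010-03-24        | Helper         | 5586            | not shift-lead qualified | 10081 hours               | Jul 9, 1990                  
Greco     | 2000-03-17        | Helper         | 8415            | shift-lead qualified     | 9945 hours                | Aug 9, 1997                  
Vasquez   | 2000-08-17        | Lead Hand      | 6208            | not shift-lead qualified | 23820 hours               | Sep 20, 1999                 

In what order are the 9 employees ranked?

By classification: Vasquez, Ivanova, Ibarra and Lund (Lead Hand); then Farouk, Bianchi, Chaudhari, Ferreira and Greco (Helper).
Vasquez, Ivanova, Ibarra and Lund all have accumulated service hours 23820 hours, so the next rule applies.
Vasquez, Ivanova, Ibarra and Lund all have employee number 6208, so the next rule applies.
Among Vasquez, Ivanova, Ibarra and Lund, by company hire date (later first): Vasquez and Ivanova (2000-08-17) before Ibarra (1998-12-13) before Lund (1998-08-08).
Among Vasquez and Ivanova, by classification seniority date (earlier first): Vasquez (Sep 20, 1999) before Ivanova (Nov 24, 2000).
Among Farouk, Bianchi, Chaudhari, Ferreira and Greco, by accumulated service hours (higher first): Farouk, Bianchi, Chaudhari and Ferreira (10081 hours) before Greco (9945 hours).
Farouk, Bianchi, Chaudhari and Ferreira all have employee number 5586, so the next rule applies.
Farouk, Bianchi, Chaudhari and Ferreira all have company hire date 2010-03-24, so the next rule applies.
Among Farouk, Bianchi, Chaudhari and Ferreira, by classification seniority date (earlier first): Farouk (Jul 9, 1990) before Bianchi (May 21, 1991) before Chaudhari (Sep 14, 1993) before Ferreira (Sep 18, 1994).
Full order: Vasquez, Ivanova, Ibarra, Lund, Farouk, Bianchi, Chaudhari, Ferreira, Greco.

Vasquez, Ivanova, Ibarra, Lund, Farouk, Bianchi, Chaudhari, Ferreira, Greco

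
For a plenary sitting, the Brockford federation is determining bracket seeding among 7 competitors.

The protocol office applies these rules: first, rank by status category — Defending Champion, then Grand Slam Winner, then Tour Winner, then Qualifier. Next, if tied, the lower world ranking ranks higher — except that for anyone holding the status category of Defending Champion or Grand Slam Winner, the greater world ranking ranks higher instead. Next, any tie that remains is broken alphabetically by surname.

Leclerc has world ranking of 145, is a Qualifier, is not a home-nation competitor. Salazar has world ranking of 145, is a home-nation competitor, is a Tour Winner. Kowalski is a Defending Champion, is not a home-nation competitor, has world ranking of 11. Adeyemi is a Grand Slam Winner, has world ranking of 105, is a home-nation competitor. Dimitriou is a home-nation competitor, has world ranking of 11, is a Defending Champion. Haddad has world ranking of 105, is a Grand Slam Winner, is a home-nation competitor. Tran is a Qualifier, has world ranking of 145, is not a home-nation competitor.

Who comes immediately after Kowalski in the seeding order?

Adeyemi

By status category: Dimitriou and Kowalski (Defending Champion); then Adeyemi and Haddad (Grand Slam Winner); then Salazar (Tour Winner); then Leclerc and Tran (Qualifier).
Dimitriou and Kowalski both have world ranking 11, so the next rule applies.
Among Dimitriou and Kowalski, alphabetically by surname: Dimitriou before Kowalski.
Adeyemi and Haddad both have world ranking 105, so the next rule applies.
Among Adeyemi and Haddad, alphabetically by surname: Adeyemi before Haddad.
Leclerc and Tran both have world ranking 145, so the next rule applies.
Among Leclerc and Tran, alphabetically by surname: Leclerc before Tran.
Order: Dimitriou, Kowalski, Adeyemi, Haddad, Salazar, Leclerc, Tran.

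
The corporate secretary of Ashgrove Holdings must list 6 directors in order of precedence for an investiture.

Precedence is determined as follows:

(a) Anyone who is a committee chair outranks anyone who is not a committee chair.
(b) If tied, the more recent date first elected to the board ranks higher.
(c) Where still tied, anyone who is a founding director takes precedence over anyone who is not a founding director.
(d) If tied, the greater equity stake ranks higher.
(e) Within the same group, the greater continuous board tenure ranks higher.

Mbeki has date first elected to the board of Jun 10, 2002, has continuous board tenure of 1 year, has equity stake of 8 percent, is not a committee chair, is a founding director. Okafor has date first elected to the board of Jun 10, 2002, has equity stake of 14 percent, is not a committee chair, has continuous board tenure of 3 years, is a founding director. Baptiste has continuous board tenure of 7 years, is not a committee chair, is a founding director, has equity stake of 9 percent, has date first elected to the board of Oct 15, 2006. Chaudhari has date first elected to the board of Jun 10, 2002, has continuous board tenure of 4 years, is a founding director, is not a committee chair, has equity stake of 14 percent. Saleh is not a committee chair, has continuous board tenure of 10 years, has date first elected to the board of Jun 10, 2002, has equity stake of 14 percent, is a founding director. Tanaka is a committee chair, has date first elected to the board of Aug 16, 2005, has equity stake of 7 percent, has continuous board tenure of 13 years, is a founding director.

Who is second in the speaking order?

By the first rule: Tanaka (a committee chair); then Baptiste, Saleh, Chaudhari, Okafor and Mbeki (each not a committee chair).
Among Baptiste, Saleh, Chaudhari, Okafor and Mbeki, by date first elected to the board (later first): Baptiste (Oct 15, 2006) before Saleh, Chaudhari, Okafor and Mbeki (Jun 10, 2002).
Saleh, Chaudhari, Okafor and Mbeki are each a founding director, so the next rule applies.
Among Saleh, Chaudhari, Okafor and Mbeki, by equity stake (higher first): Saleh, Chaudhari and Okafor (14 percent) before Mbeki (8 percent).
Among Saleh, Chaudhari and Okafor, by continuous board tenure (higher first): Saleh (10 years) before Chaudhari (4 years) before Okafor (3 years).
Order: Tanaka, Baptiste, Saleh, Chaudhari, Okafor, Mbeki.

Baptiste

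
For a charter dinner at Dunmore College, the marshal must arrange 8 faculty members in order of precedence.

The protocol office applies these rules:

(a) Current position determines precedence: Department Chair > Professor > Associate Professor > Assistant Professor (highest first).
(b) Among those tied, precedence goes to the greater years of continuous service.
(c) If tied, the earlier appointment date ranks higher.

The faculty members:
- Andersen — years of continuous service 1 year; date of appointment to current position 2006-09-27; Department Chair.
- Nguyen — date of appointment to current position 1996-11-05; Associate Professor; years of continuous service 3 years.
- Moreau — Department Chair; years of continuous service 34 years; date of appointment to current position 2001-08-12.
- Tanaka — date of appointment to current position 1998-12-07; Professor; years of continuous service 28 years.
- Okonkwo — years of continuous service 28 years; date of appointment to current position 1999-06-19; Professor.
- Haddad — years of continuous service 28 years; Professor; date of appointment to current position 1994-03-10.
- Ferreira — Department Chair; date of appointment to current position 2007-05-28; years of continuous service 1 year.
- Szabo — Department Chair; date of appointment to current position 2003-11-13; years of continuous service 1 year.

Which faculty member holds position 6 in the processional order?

Tanaka

By current position: Moreau, Szabo, Andersen and Ferreira (Department Chair); then Haddad, Tanaka and Okonkwo (Professor); then Nguyen (Associate Professor).
Among Moreau, Szabo, Andersen and Ferreira, by years of continuous service (higher first): Moreau (34 years) before Szabo, Andersen and Ferreira (1 year).
Among Szabo, Andersen and Ferreira, by date of appointment to current position (earlier first): Szabo (2003-11-13) before Andersen (2006-09-27) before Ferreira (2007-05-28).
Haddad, Tanaka and Okonkwo all have years of continuous service 28 years, so the next rule applies.
Among Haddad, Tanaka and Okonkwo, by date of appointment to current position (earlier first): Haddad (1994-03-10) before Tanaka (1998-12-07) before Okonkwo (1999-06-19).
Order: Moreau, Szabo, Andersen, Ferreira, Haddad, Tanaka, Okonkwo, Nguyen.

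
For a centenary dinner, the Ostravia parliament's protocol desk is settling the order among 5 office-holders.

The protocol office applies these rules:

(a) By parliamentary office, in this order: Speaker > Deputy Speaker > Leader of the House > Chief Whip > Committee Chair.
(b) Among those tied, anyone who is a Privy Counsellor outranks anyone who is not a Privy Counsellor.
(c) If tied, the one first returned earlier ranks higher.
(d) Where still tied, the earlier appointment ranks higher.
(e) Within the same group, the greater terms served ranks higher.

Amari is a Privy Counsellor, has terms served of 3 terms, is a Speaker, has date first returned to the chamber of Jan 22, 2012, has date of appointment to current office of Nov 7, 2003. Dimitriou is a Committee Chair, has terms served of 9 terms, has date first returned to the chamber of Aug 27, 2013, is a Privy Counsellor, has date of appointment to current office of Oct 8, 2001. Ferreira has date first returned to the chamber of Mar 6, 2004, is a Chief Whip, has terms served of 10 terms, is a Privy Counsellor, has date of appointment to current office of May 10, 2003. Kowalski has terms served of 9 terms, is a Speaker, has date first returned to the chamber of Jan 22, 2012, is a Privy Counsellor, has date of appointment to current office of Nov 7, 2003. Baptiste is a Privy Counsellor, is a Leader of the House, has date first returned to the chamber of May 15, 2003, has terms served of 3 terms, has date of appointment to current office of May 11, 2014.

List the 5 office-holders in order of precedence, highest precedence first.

Kowalski, Amari, Baptiste, Ferreira, Dimitriou

By parliamentary office: Kowalski and Amari (Speaker); then Baptiste (Leader of the House); then Ferreira (Chief Whip); then Dimitriou (Committee Chair).
Kowalski and Amari are each a Privy Counsellor, so the next rule applies.
Kowalski and Amari both have date first returned to the chamber Jan 22, 2012, so the next rule applies.
Kowalski and Amari both have date of appointment to current office Nov 7, 2003, so the next rule applies.
Among Kowalski and Amari, by terms served (higher first): Kowalski (9 terms) before Amari (3 terms).
Full order: Kowalski, Amari, Baptiste, Ferreira, Dimitriou.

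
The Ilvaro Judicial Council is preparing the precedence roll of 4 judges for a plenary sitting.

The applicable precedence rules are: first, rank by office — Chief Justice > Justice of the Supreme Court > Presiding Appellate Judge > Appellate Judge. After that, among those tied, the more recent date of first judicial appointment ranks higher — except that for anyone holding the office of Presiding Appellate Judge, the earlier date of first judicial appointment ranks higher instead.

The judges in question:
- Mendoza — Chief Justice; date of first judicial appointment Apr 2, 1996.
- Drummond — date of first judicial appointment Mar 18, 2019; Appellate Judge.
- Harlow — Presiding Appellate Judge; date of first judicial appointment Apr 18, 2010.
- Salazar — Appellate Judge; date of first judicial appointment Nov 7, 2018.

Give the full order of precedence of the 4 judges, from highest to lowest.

By office: Mendoza (Chief Justice); then Harlow (Presiding Appellate Judge); then Drummond and Salazar (Appellate Judge).
Among Drummond and Salazar, by date of first judicial appointment (later first): Drummond (Mar 18, 2019) before Salazar (Nov 7, 2018).
Full order: Mendoza, Harlow, Drummond, Salazar.

Mendoza, Harlow, Drummond, Salazar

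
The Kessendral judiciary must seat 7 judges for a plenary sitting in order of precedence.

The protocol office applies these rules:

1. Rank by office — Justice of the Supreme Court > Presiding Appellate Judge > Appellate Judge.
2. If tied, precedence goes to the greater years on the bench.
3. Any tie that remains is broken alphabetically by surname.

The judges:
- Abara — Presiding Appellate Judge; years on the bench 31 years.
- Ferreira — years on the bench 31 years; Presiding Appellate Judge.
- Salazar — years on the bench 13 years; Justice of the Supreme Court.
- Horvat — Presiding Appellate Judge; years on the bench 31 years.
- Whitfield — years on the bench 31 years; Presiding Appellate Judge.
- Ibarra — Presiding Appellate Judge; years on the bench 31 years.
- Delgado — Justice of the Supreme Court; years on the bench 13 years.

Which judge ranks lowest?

Whitfield

By office: Delgado and Salazar (Justice of the Supreme Court); then Abara, Ferreira, Horvat, Ibarra and Whitfield (Presiding Appellate Judge).
Delgado and Salazar both have years on the bench 13 years, so the next rule applies.
Among Delgado and Salazar, alphabetically by surname: Delgado before Salazar.
Abara, Ferreira, Horvat, Ibarra and Whitfield all have years on the bench 31 years, so the next rule applies.
Among Abara, Ferreira, Horvat, Ibarra and Whitfield, alphabetically by surname: Abara before Ferreira before Horvat before Ibarra before Whitfield.
Order: Delgado, Salazar, Abara, Ferreira, Horvat, Ibarra, Whitfield.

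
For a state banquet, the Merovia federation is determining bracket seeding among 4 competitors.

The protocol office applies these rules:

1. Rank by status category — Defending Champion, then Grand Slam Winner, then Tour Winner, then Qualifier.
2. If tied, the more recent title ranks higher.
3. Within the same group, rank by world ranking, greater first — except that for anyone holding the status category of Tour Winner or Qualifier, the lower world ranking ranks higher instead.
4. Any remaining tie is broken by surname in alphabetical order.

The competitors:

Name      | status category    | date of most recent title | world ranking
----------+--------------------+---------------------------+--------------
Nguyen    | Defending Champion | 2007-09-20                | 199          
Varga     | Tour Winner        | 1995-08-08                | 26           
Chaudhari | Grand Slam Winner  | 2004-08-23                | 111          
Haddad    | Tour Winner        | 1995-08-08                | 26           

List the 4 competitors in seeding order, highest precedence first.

By status category: Nguyen (Defending Champion); then Chaudhari (Grand Slam Winner); then Haddad and Varga (Tour Winner).
Haddad and Varga both have date of most recent title 1995-08-08, so the next rule applies.
Haddad and Varga both have world ranking 26, so the next rule applies.
Among Haddad and Varga, alphabetically by surname: Haddad before Varga.
Full order: Nguyen, Chaudhari, Haddad, Varga.

Nguyen, Chaudhari, Haddad, Varga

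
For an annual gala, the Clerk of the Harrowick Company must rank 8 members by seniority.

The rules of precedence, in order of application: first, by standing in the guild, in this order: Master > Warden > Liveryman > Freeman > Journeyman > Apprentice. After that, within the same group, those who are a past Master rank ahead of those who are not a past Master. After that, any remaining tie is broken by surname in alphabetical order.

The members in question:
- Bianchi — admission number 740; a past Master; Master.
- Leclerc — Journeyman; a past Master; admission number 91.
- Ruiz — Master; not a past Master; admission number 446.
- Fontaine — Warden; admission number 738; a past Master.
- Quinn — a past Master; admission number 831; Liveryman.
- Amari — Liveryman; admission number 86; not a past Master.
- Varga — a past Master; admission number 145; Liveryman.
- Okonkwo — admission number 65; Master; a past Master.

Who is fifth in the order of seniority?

Quinn

By standing in the guild: Bianchi, Okonkwo and Ruiz (Master); then Fontaine (Warden); then Quinn, Varga and Amari (Liveryman); then Leclerc (Journeyman).
Among Bianchi, Okonkwo and Ruiz, a past Master before not a past Master: Bianchi and Okonkwo (a past Master) before Ruiz (not a past Master).
Among Bianchi and Okonkwo, alphabetically by surname: Bianchi before Okonkwo.
Among Quinn, Varga and Amari, a past Master before not a past Master: Quinn and Varga (a past Master) before Amari (not a past Master).
Among Quinn and Varga, alphabetically by surname: Quinn before Varga.
Order: Bianchi, Okonkwo, Ruiz, Fontaine, Quinn, Varga, Amari, Leclerc.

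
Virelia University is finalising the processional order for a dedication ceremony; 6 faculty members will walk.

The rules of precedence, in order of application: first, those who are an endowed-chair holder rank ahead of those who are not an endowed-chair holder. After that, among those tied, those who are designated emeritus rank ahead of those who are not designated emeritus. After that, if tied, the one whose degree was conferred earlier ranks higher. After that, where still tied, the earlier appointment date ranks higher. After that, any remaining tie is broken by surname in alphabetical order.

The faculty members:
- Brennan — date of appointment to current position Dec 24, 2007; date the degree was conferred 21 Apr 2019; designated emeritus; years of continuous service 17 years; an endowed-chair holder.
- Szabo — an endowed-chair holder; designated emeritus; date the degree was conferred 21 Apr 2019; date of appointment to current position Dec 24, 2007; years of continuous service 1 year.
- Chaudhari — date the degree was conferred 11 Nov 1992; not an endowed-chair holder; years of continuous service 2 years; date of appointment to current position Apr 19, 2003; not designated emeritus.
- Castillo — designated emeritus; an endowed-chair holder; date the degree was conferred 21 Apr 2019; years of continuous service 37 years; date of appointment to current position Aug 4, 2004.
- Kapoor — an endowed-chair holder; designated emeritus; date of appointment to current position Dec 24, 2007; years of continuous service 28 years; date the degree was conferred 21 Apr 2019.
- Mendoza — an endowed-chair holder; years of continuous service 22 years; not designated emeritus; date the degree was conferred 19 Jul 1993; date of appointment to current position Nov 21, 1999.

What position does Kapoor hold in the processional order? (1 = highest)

By the first rule: Castillo, Brennan, Kapoor, Szabo and Mendoza (each an endowed-chair holder); then Chaudhari (not an endowed-chair holder).
Among Castillo, Brennan, Kapoor, Szabo and Mendoza, designated emeritus before not designated emeritus: Castillo, Brennan, Kapoor and Szabo (designated emeritus) before Mendoza (not designated emeritus).
Castillo, Brennan, Kapoor and Szabo all have date the degree was conferred 21 Apr 2019, so the next rule applies.
Among Castillo, Brennan, Kapoor and Szabo, by date of appointment to current position (earlier first): Castillo (Aug 4, 2004) before Brennan, Kapoor and Szabo (Dec 24, 2007).
Among Brennan, Kapoor and Szabo, alphabetically by surname: Brennan before Kapoor before Szabo.
Order: Castillo, Brennan, Kapoor, Szabo, Mendoza, Chaudhari. So position 3.

3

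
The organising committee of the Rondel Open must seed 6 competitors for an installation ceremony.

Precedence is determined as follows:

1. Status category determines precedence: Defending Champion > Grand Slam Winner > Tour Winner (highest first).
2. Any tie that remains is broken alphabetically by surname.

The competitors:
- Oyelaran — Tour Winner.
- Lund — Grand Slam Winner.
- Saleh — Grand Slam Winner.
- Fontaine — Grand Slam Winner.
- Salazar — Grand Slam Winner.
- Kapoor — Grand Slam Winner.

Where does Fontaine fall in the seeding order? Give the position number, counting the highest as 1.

By status category: Fontaine, Kapoor, Lund, Salazar and Saleh (Grand Slam Winner); then Oyelaran (Tour Winner).
Among Fontaine, Kapoor, Lund, Salazar and Saleh, alphabetically by surname: Fontaine before Kapoor before Lund before Salazar before Saleh.
Order: Fontaine, Kapoor, Lund, Salazar, Saleh, Oyelaran. So position 1.

1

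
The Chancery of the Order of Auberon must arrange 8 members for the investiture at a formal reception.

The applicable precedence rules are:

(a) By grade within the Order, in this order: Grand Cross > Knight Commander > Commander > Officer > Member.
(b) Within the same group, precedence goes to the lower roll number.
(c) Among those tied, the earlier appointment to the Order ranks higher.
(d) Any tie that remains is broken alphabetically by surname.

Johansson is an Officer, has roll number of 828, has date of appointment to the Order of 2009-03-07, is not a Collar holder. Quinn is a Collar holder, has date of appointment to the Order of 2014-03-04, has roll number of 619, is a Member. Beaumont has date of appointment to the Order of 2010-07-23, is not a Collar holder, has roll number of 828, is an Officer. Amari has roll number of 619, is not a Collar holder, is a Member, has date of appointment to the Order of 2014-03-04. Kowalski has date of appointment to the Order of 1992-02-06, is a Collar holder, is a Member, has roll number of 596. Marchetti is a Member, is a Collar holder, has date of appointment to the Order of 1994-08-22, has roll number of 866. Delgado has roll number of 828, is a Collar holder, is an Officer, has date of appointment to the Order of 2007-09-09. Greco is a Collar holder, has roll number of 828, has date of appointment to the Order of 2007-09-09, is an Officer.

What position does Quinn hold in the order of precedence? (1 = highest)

7

By grade within the Order: Delgado, Greco, Johansson and Beaumont (Officer); then Kowalski, Amari, Quinn and Marchetti (Member).
Delgado, Greco, Johansson and Beaumont all have roll number 828, so the next rule applies.
Among Delgado, Greco, Johansson and Beaumont, by date of appointment to the Order (earlier first): Delgado and Greco (2007-09-09) before Johansson (2009-03-07) before Beaumont (2010-07-23).
Among Delgado and Greco, alphabetically by surname: Delgado before Greco.
Among Kowalski, Amari, Quinn and Marchetti, by roll number (lower first): Kowalski (596) before Amari and Quinn (619) before Marchetti (866).
Amari and Quinn both have date of appointment to the Order 2014-03-04, so the next rule applies.
Among Amari and Quinn, alphabetically by surname: Amari before Quinn.
Order: Delgado, Greco, Johansson, Beaumont, Kowalski, Amari, Quinn, Marchetti. So position 7.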